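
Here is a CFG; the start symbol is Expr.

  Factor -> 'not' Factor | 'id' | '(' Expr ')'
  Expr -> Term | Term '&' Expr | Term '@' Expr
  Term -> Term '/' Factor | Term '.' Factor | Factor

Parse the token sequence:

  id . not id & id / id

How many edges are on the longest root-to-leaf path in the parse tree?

[Expr [Term [Term [Factor id]] . [Factor not [Factor id]]] & [Expr [Term [Term [Factor id]] / [Factor id]]]]

5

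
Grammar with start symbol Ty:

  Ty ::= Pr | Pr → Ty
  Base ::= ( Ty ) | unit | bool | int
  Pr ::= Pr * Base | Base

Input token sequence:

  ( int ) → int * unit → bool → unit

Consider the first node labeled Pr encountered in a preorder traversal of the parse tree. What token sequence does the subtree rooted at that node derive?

( int )

[Ty [Pr [Base ( [Ty [Pr [Base int]]] )]] → [Ty [Pr [Pr [Base int]] * [Base unit]] → [Ty [Pr [Base bool]] → [Ty [Pr [Base unit]]]]]]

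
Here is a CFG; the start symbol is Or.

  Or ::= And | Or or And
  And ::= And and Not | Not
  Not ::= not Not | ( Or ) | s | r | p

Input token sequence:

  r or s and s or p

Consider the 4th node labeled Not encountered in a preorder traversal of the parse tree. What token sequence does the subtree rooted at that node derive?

[Or [Or [Or [And [Not r]]] or [And [And [Not s]] and [Not s]]] or [And [Not p]]]

p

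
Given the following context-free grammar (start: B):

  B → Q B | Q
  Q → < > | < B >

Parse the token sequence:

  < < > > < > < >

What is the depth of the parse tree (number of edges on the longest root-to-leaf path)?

4

[B [Q < [B [Q < >]] >] [B [Q < >] [B [Q < >]]]]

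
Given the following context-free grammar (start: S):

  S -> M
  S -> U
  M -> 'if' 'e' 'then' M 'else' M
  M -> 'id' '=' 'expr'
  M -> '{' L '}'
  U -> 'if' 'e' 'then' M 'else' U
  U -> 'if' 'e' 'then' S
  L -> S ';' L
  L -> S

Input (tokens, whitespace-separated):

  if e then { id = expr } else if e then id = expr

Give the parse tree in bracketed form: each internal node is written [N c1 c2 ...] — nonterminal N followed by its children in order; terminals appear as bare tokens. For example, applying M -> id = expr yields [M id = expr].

[S [U if e then [M { [L [S [M id = expr]]] }] else [U if e then [S [M id = expr]]]]]

S
U
if e then M else U
if e then { L } else U
if e then { S } else U
if e then { M } else U
if e then { id = expr } else U
if e then { id = expr } else if e then S
if e then { id = expr } else if e then M
if e then { id = expr } else if e then id = expr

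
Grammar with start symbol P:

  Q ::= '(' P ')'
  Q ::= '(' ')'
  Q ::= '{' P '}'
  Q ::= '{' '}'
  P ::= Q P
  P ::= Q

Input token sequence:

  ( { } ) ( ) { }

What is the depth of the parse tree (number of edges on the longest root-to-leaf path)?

[P [Q ( [P [Q { }]] )] [P [Q ( )] [P [Q { }]]]]

4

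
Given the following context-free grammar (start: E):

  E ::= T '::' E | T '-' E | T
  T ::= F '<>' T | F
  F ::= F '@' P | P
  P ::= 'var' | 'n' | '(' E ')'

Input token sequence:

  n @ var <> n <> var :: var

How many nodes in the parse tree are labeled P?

5

[E [T [F [F [P n]] @ [P var]] <> [T [F [P n]] <> [T [F [P var]]]]] :: [E [T [F [P var]]]]]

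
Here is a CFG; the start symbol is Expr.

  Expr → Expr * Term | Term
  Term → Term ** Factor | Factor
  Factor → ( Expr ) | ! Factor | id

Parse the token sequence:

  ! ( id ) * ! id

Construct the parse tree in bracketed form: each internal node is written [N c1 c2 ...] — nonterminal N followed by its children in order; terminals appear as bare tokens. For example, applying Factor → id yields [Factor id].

[Expr [Expr [Term [Factor ! [Factor ( [Expr [Term [Factor id]]] )]]]] * [Term [Factor ! [Factor id]]]]

Expr
Expr * Term
Term * Term
Factor * Term
! Factor * Term
! ( Expr ) * Term
! ( Term ) * Term
! ( Factor ) * Term
! ( id ) * Term
! ( id ) * Factor
! ( id ) * ! Factor
! ( id ) * ! id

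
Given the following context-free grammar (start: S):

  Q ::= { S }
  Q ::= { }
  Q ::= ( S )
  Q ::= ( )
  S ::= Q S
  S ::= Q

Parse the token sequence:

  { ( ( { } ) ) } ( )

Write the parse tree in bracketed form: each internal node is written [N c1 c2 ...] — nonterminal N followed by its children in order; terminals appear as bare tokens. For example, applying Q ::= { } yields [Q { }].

S
Q S
{ S } S
{ Q } S
{ ( S ) } S
{ ( Q ) } S
{ ( ( S ) ) } S
{ ( ( Q ) ) } S
{ ( ( { } ) ) } S
{ ( ( { } ) ) } Q
{ ( ( { } ) ) } ( )

[S [Q { [S [Q ( [S [Q ( [S [Q { }]] )]] )]] }] [S [Q ( )]]]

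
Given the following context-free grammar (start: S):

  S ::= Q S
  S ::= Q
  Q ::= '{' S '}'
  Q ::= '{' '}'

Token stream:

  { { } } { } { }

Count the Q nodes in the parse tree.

4

[S [Q { [S [Q { }]] }] [S [Q { }] [S [Q { }]]]]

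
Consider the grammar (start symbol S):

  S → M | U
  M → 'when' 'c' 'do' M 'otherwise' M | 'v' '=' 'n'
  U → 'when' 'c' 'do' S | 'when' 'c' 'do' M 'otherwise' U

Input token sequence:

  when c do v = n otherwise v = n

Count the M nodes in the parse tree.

[S [M when c do [M v = n] otherwise [M v = n]]]

3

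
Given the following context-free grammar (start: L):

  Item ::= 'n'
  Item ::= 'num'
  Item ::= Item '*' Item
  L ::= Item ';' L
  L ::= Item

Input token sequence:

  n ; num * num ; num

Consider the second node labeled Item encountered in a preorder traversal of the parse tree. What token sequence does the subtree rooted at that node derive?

num * num

[L [Item n] ; [L [Item [Item num] * [Item num]] ; [L [Item num]]]]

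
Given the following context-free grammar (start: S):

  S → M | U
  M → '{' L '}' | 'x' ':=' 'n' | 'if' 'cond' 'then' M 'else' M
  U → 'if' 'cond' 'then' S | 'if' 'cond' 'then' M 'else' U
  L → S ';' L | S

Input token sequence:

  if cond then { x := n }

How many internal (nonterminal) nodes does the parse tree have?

7

[S [U if cond then [S [M { [L [S [M x := n]]] }]]]]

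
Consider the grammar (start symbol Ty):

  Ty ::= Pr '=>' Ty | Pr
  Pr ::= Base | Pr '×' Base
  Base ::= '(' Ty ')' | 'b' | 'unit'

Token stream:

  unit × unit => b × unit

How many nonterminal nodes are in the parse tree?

10

[Ty [Pr [Pr [Base unit]] × [Base unit]] => [Ty [Pr [Pr [Base b]] × [Base unit]]]]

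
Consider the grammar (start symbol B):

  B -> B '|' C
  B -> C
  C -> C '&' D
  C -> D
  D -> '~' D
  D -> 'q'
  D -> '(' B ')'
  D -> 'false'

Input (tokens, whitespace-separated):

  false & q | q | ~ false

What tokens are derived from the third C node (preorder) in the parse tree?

[B [B [B [C [C [D false]] & [D q]]] | [C [D q]]] | [C [D ~ [D false]]]]

q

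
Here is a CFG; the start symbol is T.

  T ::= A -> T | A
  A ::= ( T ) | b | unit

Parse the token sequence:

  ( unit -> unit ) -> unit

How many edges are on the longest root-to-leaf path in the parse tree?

5

[T [A ( [T [A unit] -> [T [A unit]]] )] -> [T [A unit]]]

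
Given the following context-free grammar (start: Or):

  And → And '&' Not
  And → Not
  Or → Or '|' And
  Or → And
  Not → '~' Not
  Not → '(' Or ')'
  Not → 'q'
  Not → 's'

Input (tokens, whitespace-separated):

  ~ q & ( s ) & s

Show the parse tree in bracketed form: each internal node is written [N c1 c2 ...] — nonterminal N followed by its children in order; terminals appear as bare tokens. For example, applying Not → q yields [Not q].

Or
And
And & Not
And & Not & Not
Not & Not & Not
~ Not & Not & Not
~ q & Not & Not
~ q & ( Or ) & Not
~ q & ( And ) & Not
~ q & ( Not ) & Not
~ q & ( s ) & Not
~ q & ( s ) & s

[Or [And [And [And [Not ~ [Not q]]] & [Not ( [Or [And [Not s]]] )]] & [Not s]]]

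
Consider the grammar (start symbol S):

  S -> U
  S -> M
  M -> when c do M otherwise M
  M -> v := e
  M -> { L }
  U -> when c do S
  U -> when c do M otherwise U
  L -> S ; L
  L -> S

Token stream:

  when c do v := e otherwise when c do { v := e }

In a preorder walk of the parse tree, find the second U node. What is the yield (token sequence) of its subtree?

when c do { v := e }

[S [U when c do [M v := e] otherwise [U when c do [S [M { [L [S [M v := e]]] }]]]]]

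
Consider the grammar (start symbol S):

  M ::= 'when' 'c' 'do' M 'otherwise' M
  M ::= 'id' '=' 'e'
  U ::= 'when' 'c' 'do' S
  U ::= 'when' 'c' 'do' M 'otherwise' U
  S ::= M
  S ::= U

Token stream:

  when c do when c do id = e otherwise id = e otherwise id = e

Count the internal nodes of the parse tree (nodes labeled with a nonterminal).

[S [M when c do [M when c do [M id = e] otherwise [M id = e]] otherwise [M id = e]]]

6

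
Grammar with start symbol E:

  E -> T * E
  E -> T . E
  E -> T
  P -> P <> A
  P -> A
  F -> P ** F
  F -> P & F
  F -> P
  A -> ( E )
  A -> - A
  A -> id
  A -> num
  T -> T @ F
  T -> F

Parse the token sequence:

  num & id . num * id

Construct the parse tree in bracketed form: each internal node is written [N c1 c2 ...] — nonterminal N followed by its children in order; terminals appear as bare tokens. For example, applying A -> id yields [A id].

E
T . E
F . E
P & F . E
A & F . E
num & F . E
num & P . E
num & A . E
num & id . E
num & id . T * E
num & id . F * E
num & id . P * E
num & id . A * E
num & id . num * E
num & id . num * T
num & id . num * F
num & id . num * P
num & id . num * A
num & id . num * id

[E [T [F [P [A num]] & [F [P [A id]]]]] . [E [T [F [P [A num]]]] * [E [T [F [P [A id]]]]]]]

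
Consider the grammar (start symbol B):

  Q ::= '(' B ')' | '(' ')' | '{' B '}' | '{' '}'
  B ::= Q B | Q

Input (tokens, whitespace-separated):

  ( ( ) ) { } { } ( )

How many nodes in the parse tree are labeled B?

5

[B [Q ( [B [Q ( )]] )] [B [Q { }] [B [Q { }] [B [Q ( )]]]]]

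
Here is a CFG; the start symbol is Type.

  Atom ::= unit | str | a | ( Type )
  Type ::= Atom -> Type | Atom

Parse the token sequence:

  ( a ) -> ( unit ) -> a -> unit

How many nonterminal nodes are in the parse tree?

[Type [Atom ( [Type [Atom a]] )] -> [Type [Atom ( [Type [Atom unit]] )] -> [Type [Atom a] -> [Type [Atom unit]]]]]

12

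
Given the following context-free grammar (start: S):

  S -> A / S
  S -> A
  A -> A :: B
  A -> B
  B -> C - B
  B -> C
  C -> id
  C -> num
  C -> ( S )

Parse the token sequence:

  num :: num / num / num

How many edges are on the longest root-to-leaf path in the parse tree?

[S [A [A [B [C num]]] :: [B [C num]]] / [S [A [B [C num]]] / [S [A [B [C num]]]]]]

6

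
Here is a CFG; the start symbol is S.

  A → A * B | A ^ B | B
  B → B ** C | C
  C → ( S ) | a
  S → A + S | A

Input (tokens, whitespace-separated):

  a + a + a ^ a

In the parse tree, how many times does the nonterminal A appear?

[S [A [B [C a]]] + [S [A [B [C a]]] + [S [A [A [B [C a]]] ^ [B [C a]]]]]]

4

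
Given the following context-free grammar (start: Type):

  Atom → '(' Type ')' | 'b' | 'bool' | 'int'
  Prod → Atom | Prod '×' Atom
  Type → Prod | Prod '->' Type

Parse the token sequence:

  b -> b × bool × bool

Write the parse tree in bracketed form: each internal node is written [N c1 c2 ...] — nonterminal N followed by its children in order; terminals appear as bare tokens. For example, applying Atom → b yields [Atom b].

Type
Prod -> Type
Atom -> Type
b -> Type
b -> Prod
b -> Prod × Atom
b -> Prod × Atom × Atom
b -> Atom × Atom × Atom
b -> b × Atom × Atom
b -> b × bool × Atom
b -> b × bool × bool

[Type [Prod [Atom b]] -> [Type [Prod [Prod [Prod [Atom b]] × [Atom bool]] × [Atom bool]]]]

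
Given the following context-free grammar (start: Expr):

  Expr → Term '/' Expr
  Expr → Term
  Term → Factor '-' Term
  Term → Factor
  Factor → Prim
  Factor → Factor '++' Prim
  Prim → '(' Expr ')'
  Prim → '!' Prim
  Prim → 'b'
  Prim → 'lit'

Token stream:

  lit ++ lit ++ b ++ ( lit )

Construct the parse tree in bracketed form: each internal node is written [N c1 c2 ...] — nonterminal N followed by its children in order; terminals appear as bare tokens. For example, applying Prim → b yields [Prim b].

[Expr [Term [Factor [Factor [Factor [Factor [Prim lit]] ++ [Prim lit]] ++ [Prim b]] ++ [Prim ( [Expr [Term [Factor [Prim lit]]]] )]]]]

Expr
Term
Factor
Factor ++ Prim
Factor ++ Prim ++ Prim
Factor ++ Prim ++ Prim ++ Prim
Prim ++ Prim ++ Prim ++ Prim
lit ++ Prim ++ Prim ++ Prim
lit ++ lit ++ Prim ++ Prim
lit ++ lit ++ b ++ Prim
lit ++ lit ++ b ++ ( Expr )
lit ++ lit ++ b ++ ( Term )
lit ++ lit ++ b ++ ( Factor )
lit ++ lit ++ b ++ ( Prim )
lit ++ lit ++ b ++ ( lit )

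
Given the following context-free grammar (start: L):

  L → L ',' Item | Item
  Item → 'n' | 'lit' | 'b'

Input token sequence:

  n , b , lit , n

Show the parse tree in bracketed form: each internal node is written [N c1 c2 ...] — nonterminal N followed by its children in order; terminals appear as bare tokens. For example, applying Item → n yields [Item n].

[L [L [L [L [Item n]] , [Item b]] , [Item lit]] , [Item n]]

L
L , Item
L , Item , Item
L , Item , Item , Item
Item , Item , Item , Item
n , Item , Item , Item
n , b , Item , Item
n , b , lit , Item
n , b , lit , n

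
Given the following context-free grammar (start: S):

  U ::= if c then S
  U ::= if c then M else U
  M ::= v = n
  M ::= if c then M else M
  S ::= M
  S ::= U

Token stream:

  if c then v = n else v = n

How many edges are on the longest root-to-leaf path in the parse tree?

3

[S [M if c then [M v = n] else [M v = n]]]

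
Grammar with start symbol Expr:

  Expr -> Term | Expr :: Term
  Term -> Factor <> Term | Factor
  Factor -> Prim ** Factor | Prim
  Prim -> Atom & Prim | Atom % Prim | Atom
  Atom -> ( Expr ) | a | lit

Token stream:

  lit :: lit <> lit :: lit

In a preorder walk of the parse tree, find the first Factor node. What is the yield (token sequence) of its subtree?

[Expr [Expr [Expr [Term [Factor [Prim [Atom lit]]]]] :: [Term [Factor [Prim [Atom lit]]] <> [Term [Factor [Prim [Atom lit]]]]]] :: [Term [Factor [Prim [Atom lit]]]]]

lit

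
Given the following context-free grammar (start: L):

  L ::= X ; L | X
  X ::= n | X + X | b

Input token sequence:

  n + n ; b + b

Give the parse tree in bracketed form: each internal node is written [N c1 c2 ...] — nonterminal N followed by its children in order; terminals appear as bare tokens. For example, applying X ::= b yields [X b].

[L [X [X n] + [X n]] ; [L [X [X b] + [X b]]]]

L
X ; L
X + X ; L
n + X ; L
n + n ; L
n + n ; X
n + n ; X + X
n + n ; b + X
n + n ; b + b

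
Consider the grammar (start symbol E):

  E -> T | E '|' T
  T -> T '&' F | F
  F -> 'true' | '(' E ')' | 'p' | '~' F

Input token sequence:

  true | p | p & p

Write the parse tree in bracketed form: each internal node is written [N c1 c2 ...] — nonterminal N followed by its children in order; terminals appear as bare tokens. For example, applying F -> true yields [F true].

E
E | T
E | T | T
T | T | T
F | T | T
true | T | T
true | F | T
true | p | T
true | p | T & F
true | p | F & F
true | p | p & F
true | p | p & p

[E [E [E [T [F true]]] | [T [F p]]] | [T [T [F p]] & [F p]]]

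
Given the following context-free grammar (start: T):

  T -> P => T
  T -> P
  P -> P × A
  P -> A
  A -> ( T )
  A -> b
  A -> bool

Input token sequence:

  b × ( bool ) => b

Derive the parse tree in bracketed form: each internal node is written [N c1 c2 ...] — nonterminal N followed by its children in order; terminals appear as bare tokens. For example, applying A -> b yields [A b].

[T [P [P [A b]] × [A ( [T [P [A bool]]] )]] => [T [P [A b]]]]

T
P => T
P × A => T
A × A => T
b × A => T
b × ( T ) => T
b × ( P ) => T
b × ( A ) => T
b × ( bool ) => T
b × ( bool ) => P
b × ( bool ) => A
b × ( bool ) => b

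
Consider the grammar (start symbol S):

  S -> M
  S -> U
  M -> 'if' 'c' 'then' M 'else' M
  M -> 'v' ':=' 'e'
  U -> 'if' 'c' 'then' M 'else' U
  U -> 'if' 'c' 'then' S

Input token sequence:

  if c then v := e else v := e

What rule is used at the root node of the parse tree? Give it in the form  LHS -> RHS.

S -> M

[S [M if c then [M v := e] else [M v := e]]]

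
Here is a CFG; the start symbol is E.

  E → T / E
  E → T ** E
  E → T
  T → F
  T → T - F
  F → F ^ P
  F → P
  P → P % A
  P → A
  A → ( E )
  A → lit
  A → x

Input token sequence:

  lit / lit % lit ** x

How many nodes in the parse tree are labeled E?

3

[E [T [F [P [A lit]]]] / [E [T [F [P [P [A lit]] % [A lit]]]] ** [E [T [F [P [A x]]]]]]]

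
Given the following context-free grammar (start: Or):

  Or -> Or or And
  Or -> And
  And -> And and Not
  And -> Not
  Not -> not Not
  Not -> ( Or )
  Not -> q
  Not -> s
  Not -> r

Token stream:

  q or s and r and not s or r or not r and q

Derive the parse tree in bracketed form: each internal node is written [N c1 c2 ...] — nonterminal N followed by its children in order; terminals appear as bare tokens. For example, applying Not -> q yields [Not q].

[Or [Or [Or [Or [And [Not q]]] or [And [And [And [Not s]] and [Not r]] and [Not not [Not s]]]] or [And [Not r]]] or [And [And [Not not [Not r]]] and [Not q]]]

Or
Or or And
Or or And or And
Or or And or And or And
And or And or And or And
Not or And or And or And
q or And or And or And
q or And and Not or And or And
q or And and Not and Not or And or And
q or Not and Not and Not or And or And
q or s and Not and Not or And or And
q or s and r and Not or And or And
q or s and r and not Not or And or And
q or s and r and not s or And or And
q or s and r and not s or Not or And
q or s and r and not s or r or And
q or s and r and not s or r or And and Not
q or s and r and not s or r or Not and Not
q or s and r and not s or r or not Not and Not
q or s and r and not s or r or not r and Not
q or s and r and not s or r or not r and q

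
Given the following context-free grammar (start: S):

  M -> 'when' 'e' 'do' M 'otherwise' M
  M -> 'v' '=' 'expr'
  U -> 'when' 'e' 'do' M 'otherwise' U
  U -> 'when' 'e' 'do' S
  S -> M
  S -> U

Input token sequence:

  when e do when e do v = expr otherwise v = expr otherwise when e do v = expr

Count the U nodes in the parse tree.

[S [U when e do [M when e do [M v = expr] otherwise [M v = expr]] otherwise [U when e do [S [M v = expr]]]]]

2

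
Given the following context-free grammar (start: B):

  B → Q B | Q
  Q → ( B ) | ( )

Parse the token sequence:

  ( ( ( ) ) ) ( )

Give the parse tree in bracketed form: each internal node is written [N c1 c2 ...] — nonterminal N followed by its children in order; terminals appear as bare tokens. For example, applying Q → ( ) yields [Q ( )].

[B [Q ( [B [Q ( [B [Q ( )]] )]] )] [B [Q ( )]]]

B
Q B
( B ) B
( Q ) B
( ( B ) ) B
( ( Q ) ) B
( ( ( ) ) ) B
( ( ( ) ) ) Q
( ( ( ) ) ) ( )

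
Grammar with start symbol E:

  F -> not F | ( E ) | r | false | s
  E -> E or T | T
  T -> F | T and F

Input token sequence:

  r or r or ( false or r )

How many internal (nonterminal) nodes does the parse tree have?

15

[E [E [E [T [F r]]] or [T [F r]]] or [T [F ( [E [E [T [F false]]] or [T [F r]]] )]]]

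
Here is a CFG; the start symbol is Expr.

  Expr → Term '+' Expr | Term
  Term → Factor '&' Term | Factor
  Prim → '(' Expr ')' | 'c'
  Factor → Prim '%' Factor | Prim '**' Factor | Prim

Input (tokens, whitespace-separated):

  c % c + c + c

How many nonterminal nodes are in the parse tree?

[Expr [Term [Factor [Prim c] % [Factor [Prim c]]]] + [Expr [Term [Factor [Prim c]]] + [Expr [Term [Factor [Prim c]]]]]]

14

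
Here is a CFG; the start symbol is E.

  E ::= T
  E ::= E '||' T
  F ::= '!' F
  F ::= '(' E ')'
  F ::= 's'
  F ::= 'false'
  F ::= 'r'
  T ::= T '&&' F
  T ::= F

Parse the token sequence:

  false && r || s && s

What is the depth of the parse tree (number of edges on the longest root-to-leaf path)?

5

[E [E [T [T [F false]] && [F r]]] || [T [T [F s]] && [F s]]]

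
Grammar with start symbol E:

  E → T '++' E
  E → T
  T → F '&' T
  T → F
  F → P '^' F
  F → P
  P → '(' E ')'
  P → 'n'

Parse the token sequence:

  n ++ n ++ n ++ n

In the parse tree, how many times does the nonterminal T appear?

4

[E [T [F [P n]]] ++ [E [T [F [P n]]] ++ [E [T [F [P n]]] ++ [E [T [F [P n]]]]]]]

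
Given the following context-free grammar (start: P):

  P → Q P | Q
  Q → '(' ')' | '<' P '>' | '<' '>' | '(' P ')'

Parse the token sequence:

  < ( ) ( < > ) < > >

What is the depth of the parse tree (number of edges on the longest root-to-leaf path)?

7

[P [Q < [P [Q ( )] [P [Q ( [P [Q < >]] )] [P [Q < >]]]] >]]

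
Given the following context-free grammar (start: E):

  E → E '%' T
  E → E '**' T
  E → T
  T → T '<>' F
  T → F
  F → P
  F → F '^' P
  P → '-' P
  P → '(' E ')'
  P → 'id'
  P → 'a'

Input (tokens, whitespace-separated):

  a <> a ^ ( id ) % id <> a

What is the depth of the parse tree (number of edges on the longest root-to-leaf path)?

9

[E [E [T [T [F [P a]]] <> [F [F [P a]] ^ [P ( [E [T [F [P id]]]] )]]]] % [T [T [F [P id]]] <> [F [P a]]]]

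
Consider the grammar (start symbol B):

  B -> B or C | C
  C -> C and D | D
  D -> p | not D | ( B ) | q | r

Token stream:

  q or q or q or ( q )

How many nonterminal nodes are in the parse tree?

[B [B [B [B [C [D q]]] or [C [D q]]] or [C [D q]]] or [C [D ( [B [C [D q]]] )]]]

15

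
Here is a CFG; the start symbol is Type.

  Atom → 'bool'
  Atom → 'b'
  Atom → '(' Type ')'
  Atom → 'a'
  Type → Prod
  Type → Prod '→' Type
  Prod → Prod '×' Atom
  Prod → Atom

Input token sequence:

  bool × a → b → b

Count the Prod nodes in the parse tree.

4

[Type [Prod [Prod [Atom bool]] × [Atom a]] → [Type [Prod [Atom b]] → [Type [Prod [Atom b]]]]]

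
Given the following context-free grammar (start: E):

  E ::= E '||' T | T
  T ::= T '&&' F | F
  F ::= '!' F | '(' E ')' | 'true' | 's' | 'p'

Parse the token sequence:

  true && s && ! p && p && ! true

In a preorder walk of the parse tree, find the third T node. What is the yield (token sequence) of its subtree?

true && s && ! p

[E [T [T [T [T [T [F true]] && [F s]] && [F ! [F p]]] && [F p]] && [F ! [F true]]]]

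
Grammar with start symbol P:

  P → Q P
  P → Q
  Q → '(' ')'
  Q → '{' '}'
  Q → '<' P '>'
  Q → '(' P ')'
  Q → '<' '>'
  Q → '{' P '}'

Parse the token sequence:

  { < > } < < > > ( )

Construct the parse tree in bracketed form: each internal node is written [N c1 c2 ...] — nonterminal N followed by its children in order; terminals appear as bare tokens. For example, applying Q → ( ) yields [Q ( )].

[P [Q { [P [Q < >]] }] [P [Q < [P [Q < >]] >] [P [Q ( )]]]]

P
Q P
{ P } P
{ Q } P
{ < > } P
{ < > } Q P
{ < > } < P > P
{ < > } < Q > P
{ < > } < < > > P
{ < > } < < > > Q
{ < > } < < > > ( )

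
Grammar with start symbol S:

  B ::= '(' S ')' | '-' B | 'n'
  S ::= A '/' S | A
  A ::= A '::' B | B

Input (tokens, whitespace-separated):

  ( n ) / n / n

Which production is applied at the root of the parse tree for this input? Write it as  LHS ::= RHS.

S ::= A '/' S

[S [A [B ( [S [A [B n]]] )]] / [S [A [B n]] / [S [A [B n]]]]]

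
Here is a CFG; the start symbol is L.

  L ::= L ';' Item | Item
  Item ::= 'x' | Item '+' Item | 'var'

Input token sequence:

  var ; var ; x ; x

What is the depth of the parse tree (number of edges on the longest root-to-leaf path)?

[L [L [L [L [Item var]] ; [Item var]] ; [Item x]] ; [Item x]]

5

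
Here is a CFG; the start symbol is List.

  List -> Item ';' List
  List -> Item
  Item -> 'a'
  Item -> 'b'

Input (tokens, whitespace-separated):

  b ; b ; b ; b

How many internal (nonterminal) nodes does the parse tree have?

[List [Item b] ; [List [Item b] ; [List [Item b] ; [List [Item b]]]]]

8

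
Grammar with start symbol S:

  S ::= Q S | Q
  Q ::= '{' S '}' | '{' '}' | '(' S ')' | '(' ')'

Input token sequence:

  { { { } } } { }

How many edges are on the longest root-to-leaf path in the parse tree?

[S [Q { [S [Q { [S [Q { }]] }]] }] [S [Q { }]]]

6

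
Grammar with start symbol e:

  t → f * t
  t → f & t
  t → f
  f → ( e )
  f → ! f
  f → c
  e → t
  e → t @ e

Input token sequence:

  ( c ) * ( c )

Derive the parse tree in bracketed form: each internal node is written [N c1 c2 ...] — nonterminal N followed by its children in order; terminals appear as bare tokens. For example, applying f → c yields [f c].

e
t
f * t
( e ) * t
( t ) * t
( f ) * t
( c ) * t
( c ) * f
( c ) * ( e )
( c ) * ( t )
( c ) * ( f )
( c ) * ( c )

[e [t [f ( [e [t [f c]]] )] * [t [f ( [e [t [f c]]] )]]]]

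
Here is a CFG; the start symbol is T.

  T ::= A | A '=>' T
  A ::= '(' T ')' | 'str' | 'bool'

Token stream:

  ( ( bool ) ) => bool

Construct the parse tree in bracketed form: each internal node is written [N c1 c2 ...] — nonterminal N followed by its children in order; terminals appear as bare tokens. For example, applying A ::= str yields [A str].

T
A => T
( T ) => T
( A ) => T
( ( T ) ) => T
( ( A ) ) => T
( ( bool ) ) => T
( ( bool ) ) => A
( ( bool ) ) => bool

[T [A ( [T [A ( [T [A bool]] )]] )] => [T [A bool]]]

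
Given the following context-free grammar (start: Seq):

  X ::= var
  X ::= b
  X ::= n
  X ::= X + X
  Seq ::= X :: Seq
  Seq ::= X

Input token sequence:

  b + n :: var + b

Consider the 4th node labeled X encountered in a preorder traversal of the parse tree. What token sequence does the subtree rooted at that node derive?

[Seq [X [X b] + [X n]] :: [Seq [X [X var] + [X b]]]]

var + b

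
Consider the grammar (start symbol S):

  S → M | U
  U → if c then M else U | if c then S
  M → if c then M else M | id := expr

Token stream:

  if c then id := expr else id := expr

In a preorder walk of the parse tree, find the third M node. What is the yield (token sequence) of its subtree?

id := expr

[S [M if c then [M id := expr] else [M id := expr]]]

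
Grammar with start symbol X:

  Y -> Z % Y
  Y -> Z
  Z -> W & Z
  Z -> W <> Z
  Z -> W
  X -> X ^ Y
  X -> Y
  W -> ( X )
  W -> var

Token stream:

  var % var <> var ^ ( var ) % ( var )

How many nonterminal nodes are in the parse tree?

24

[X [X [Y [Z [W var]] % [Y [Z [W var] <> [Z [W var]]]]]] ^ [Y [Z [W ( [X [Y [Z [W var]]]] )]] % [Y [Z [W ( [X [Y [Z [W var]]]] )]]]]]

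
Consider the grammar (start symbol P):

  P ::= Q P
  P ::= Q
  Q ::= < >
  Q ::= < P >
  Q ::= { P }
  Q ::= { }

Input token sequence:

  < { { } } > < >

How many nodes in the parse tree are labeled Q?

4

[P [Q < [P [Q { [P [Q { }]] }]] >] [P [Q < >]]]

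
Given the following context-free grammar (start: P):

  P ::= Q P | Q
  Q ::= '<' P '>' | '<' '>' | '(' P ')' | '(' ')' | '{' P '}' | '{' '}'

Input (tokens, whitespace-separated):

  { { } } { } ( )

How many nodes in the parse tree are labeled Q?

4

[P [Q { [P [Q { }]] }] [P [Q { }] [P [Q ( )]]]]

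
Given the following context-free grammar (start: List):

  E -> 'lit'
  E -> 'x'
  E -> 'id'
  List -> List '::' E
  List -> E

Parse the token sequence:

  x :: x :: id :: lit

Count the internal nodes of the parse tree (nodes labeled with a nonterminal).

[List [List [List [List [E x]] :: [E x]] :: [E id]] :: [E lit]]

8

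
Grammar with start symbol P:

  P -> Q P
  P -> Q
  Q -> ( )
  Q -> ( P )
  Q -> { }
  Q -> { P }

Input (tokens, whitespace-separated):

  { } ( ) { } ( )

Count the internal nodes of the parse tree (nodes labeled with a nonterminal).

[P [Q { }] [P [Q ( )] [P [Q { }] [P [Q ( )]]]]]

8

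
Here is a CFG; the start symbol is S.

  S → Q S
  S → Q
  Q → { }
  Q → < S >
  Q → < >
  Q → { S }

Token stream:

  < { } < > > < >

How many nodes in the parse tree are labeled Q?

4

[S [Q < [S [Q { }] [S [Q < >]]] >] [S [Q < >]]]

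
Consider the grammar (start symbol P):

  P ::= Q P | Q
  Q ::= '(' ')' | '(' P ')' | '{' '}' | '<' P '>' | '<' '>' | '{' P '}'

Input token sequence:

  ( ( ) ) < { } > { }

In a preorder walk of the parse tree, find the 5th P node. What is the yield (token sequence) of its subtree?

{ }

[P [Q ( [P [Q ( )]] )] [P [Q < [P [Q { }]] >] [P [Q { }]]]]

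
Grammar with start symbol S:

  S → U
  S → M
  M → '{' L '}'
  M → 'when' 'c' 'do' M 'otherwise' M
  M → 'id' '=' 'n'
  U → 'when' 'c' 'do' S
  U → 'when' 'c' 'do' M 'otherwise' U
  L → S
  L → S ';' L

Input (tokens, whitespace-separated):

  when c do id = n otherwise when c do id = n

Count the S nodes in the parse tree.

2

[S [U when c do [M id = n] otherwise [U when c do [S [M id = n]]]]]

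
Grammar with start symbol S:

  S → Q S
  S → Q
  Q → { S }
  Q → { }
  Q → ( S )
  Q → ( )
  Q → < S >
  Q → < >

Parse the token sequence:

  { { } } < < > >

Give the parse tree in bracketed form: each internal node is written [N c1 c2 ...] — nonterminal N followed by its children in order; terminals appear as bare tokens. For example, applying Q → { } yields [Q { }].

[S [Q { [S [Q { }]] }] [S [Q < [S [Q < >]] >]]]

S
Q S
{ S } S
{ Q } S
{ { } } S
{ { } } Q
{ { } } < S >
{ { } } < Q >
{ { } } < < > >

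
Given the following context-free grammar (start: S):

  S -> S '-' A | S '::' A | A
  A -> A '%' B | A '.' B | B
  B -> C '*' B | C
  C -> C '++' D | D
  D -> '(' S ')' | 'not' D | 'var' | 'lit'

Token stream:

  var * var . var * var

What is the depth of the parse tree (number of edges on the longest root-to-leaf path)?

[S [A [A [B [C [D var]] * [B [C [D var]]]]] . [B [C [D var]] * [B [C [D var]]]]]]

7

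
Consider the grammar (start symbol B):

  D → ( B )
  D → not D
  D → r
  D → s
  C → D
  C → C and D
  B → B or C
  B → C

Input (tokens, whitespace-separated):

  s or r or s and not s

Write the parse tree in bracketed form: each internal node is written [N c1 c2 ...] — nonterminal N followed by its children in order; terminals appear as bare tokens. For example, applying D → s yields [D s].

B
B or C
B or C or C
C or C or C
D or C or C
s or C or C
s or D or C
s or r or C
s or r or C and D
s or r or D and D
s or r or s and D
s or r or s and not D
s or r or s and not s

[B [B [B [C [D s]]] or [C [D r]]] or [C [C [D s]] and [D not [D s]]]]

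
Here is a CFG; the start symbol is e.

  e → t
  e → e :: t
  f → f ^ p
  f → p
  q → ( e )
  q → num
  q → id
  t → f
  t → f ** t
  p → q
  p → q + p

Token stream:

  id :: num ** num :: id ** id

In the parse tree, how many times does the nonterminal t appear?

5

[e [e [e [t [f [p [q id]]]]] :: [t [f [p [q num]]] ** [t [f [p [q num]]]]]] :: [t [f [p [q id]]] ** [t [f [p [q id]]]]]]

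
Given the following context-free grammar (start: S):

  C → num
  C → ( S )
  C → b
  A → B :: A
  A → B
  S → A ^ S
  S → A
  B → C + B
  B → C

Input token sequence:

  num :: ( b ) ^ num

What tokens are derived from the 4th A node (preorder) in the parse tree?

num

[S [A [B [C num]] :: [A [B [C ( [S [A [B [C b]]]] )]]]] ^ [S [A [B [C num]]]]]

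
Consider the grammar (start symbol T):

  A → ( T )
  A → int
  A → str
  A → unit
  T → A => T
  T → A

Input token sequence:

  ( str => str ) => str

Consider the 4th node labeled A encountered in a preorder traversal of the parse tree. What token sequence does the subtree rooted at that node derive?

str

[T [A ( [T [A str] => [T [A str]]] )] => [T [A str]]]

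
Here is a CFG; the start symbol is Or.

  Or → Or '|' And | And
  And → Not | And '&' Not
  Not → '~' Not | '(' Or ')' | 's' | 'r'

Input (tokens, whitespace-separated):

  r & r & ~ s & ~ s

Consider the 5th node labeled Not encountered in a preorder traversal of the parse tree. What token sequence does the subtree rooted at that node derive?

[Or [And [And [And [And [Not r]] & [Not r]] & [Not ~ [Not s]]] & [Not ~ [Not s]]]]

~ s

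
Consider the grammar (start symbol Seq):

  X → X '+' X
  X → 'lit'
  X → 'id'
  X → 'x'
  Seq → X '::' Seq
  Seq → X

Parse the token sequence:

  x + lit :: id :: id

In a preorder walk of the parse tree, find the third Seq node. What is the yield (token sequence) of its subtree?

[Seq [X [X x] + [X lit]] :: [Seq [X id] :: [Seq [X id]]]]

id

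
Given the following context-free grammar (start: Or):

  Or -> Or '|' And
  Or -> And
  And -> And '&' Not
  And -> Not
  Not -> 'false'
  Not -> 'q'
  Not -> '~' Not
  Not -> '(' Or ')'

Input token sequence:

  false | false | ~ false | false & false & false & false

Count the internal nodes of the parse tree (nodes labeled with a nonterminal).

[Or [Or [Or [Or [And [Not false]]] | [And [Not false]]] | [And [Not ~ [Not false]]]] | [And [And [And [And [Not false]] & [Not false]] & [Not false]] & [Not false]]]

19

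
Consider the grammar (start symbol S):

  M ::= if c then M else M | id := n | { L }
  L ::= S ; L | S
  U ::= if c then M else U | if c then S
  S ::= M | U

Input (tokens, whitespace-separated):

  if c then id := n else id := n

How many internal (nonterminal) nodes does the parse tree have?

4

[S [M if c then [M id := n] else [M id := n]]]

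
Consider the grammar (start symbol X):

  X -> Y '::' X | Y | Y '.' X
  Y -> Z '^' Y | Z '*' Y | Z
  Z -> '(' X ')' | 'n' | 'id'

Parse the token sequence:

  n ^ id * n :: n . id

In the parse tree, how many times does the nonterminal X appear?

[X [Y [Z n] ^ [Y [Z id] * [Y [Z n]]]] :: [X [Y [Z n]] . [X [Y [Z id]]]]]

3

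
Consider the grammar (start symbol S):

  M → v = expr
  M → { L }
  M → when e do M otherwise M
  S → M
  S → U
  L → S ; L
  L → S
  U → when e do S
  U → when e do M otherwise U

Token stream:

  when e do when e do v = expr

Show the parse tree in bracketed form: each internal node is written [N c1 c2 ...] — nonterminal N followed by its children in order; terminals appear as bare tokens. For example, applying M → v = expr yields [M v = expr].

S
U
when e do S
when e do U
when e do when e do S
when e do when e do M
when e do when e do v = expr

[S [U when e do [S [U when e do [S [M v = expr]]]]]]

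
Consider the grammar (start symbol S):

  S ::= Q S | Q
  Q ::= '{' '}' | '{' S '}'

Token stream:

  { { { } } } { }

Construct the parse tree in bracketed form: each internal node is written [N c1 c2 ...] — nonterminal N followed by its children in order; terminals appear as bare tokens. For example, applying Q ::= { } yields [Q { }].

[S [Q { [S [Q { [S [Q { }]] }]] }] [S [Q { }]]]

S
Q S
{ S } S
{ Q } S
{ { S } } S
{ { Q } } S
{ { { } } } S
{ { { } } } Q
{ { { } } } { }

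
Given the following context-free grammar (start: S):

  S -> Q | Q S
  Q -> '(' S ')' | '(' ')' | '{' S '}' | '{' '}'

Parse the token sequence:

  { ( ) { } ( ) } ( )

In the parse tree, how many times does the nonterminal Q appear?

[S [Q { [S [Q ( )] [S [Q { }] [S [Q ( )]]]] }] [S [Q ( )]]]

5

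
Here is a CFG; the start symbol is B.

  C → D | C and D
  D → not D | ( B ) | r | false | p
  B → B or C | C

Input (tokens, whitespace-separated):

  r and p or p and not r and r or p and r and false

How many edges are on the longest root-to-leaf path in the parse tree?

6

[B [B [B [C [C [D r]] and [D p]]] or [C [C [C [D p]] and [D not [D r]]] and [D r]]] or [C [C [C [D p]] and [D r]] and [D false]]]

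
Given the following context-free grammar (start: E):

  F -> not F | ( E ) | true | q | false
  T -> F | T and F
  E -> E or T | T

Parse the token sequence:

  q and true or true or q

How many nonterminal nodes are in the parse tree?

11

[E [E [E [T [T [F q]] and [F true]]] or [T [F true]]] or [T [F q]]]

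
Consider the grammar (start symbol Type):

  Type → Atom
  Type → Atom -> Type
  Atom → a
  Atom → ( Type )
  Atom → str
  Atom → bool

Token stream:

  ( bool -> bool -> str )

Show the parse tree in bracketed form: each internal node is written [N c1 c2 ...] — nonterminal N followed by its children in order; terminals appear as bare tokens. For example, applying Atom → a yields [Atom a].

Type
Atom
( Type )
( Atom -> Type )
( bool -> Type )
( bool -> Atom -> Type )
( bool -> bool -> Type )
( bool -> bool -> Atom )
( bool -> bool -> str )

[Type [Atom ( [Type [Atom bool] -> [Type [Atom bool] -> [Type [Atom str]]]] )]]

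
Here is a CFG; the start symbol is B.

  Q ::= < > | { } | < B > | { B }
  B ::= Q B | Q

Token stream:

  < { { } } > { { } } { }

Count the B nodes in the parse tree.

6

[B [Q < [B [Q { [B [Q { }]] }]] >] [B [Q { [B [Q { }]] }] [B [Q { }]]]]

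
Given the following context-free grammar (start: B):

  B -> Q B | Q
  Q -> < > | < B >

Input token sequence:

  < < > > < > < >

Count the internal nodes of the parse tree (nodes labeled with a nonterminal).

[B [Q < [B [Q < >]] >] [B [Q < >] [B [Q < >]]]]

8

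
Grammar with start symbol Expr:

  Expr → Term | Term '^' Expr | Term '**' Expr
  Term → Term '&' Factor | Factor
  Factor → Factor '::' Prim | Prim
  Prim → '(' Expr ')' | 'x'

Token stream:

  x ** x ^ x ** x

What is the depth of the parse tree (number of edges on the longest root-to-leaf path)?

7

[Expr [Term [Factor [Prim x]]] ** [Expr [Term [Factor [Prim x]]] ^ [Expr [Term [Factor [Prim x]]] ** [Expr [Term [Factor [Prim x]]]]]]]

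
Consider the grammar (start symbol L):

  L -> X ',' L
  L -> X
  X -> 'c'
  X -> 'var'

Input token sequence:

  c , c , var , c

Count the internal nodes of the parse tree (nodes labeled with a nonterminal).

[L [X c] , [L [X c] , [L [X var] , [L [X c]]]]]

8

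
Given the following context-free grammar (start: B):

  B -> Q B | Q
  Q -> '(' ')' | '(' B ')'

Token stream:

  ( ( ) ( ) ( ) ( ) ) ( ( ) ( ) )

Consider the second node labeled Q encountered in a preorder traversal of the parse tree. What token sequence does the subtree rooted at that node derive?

[B [Q ( [B [Q ( )] [B [Q ( )] [B [Q ( )] [B [Q ( )]]]]] )] [B [Q ( [B [Q ( )] [B [Q ( )]]] )]]]

( )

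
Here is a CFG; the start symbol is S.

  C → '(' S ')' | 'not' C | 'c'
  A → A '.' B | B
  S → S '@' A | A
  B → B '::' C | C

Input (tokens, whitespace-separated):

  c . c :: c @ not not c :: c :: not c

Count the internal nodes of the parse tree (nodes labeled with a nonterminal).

20

[S [S [A [A [B [C c]]] . [B [B [C c]] :: [C c]]]] @ [A [B [B [B [C not [C not [C c]]]] :: [C c]] :: [C not [C c]]]]]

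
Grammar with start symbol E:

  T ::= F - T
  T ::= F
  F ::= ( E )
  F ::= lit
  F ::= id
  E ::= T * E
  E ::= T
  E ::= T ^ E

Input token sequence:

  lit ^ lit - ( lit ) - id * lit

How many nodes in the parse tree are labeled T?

6

[E [T [F lit]] ^ [E [T [F lit] - [T [F ( [E [T [F lit]]] )] - [T [F id]]]] * [E [T [F lit]]]]]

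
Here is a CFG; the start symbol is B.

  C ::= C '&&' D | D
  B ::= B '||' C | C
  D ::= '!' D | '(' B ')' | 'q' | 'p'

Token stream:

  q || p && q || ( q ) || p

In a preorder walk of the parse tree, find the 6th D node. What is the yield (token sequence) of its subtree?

[B [B [B [B [C [D q]]] || [C [C [D p]] && [D q]]] || [C [D ( [B [C [D q]]] )]]] || [C [D p]]]

p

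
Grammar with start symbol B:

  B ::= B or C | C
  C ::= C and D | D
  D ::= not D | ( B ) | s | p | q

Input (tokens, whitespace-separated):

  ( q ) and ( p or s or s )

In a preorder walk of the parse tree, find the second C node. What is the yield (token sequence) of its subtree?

[B [C [C [D ( [B [C [D q]]] )]] and [D ( [B [B [B [C [D p]]] or [C [D s]]] or [C [D s]]] )]]]

( q )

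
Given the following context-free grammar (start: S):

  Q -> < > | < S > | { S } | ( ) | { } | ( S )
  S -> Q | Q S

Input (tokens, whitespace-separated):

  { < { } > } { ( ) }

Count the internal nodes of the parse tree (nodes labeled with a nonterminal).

10

[S [Q { [S [Q < [S [Q { }]] >]] }] [S [Q { [S [Q ( )]] }]]]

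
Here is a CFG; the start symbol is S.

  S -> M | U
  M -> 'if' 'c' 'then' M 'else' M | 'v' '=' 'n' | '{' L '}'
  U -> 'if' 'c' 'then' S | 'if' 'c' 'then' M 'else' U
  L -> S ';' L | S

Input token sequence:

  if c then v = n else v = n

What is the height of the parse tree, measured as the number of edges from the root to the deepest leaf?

[S [M if c then [M v = n] else [M v = n]]]

3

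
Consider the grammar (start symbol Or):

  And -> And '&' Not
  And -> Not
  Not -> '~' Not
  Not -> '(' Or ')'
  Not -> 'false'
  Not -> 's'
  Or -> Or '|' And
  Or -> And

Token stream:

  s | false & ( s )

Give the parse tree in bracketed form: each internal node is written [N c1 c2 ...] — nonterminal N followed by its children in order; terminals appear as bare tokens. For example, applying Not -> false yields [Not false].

[Or [Or [And [Not s]]] | [And [And [Not false]] & [Not ( [Or [And [Not s]]] )]]]

Or
Or | And
And | And
Not | And
s | And
s | And & Not
s | Not & Not
s | false & Not
s | false & ( Or )
s | false & ( And )
s | false & ( Not )
s | false & ( s )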